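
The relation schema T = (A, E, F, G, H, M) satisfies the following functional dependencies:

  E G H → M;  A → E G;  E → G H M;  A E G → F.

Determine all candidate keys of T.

Attribute A never appears on the right-hand side of any dependency, so A must belong to every candidate key.
{A}⁺ = {A, E, F, G, H, M}, which is all of the schema, so {A} is the only candidate key.

A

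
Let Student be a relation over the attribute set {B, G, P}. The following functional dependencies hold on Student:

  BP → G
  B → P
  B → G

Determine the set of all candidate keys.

Attribute B never appears on the right-hand side of any dependency, so B must belong to every candidate key.
{B}⁺ = {B, G, P}, which is all of the schema, so {B} is the only candidate key.

{B}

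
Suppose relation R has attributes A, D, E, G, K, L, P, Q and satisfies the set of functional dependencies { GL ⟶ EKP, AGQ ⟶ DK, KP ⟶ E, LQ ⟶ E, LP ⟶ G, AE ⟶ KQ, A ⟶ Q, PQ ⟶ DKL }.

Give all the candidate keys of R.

(A, P), (A, G, L)

Attribute A never appears on the right-hand side of any dependency, so A must belong to every candidate key.
{A}⁺ = {A, Q}, which is not all of the schema, so we must add further attributes.
{A, P}⁺: A→Q adds Q; PQ→DKL adds D, K, L; KP→E adds E; LP→G adds G → {A, D, E, G, K, L, P, Q}.
{A, G, L}⁺: GL→EKP adds E, K, P; AE→KQ adds Q; PQ→DKL adds D → {A, D, E, G, K, L, P, Q}.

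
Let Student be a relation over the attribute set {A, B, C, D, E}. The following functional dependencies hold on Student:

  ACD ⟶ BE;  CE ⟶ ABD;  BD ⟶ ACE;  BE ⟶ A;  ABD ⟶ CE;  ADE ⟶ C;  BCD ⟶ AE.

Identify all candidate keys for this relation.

BD, CE, ACD, ADE

{B, D}⁺: BD→ACE adds A, C, E → {A, B, C, D, E}.
{C, E}⁺: CE→ABD adds A, B, D → {A, B, C, D, E}.
{A, C, D}⁺: ACD→BE adds B, E → {A, B, C, D, E}.
{A, D, E}⁺: ADE→C adds C; ACD→BE adds B → {A, B, C, D, E}.
Any other superkey contains one of these as a subset, so there are no further candidate keys.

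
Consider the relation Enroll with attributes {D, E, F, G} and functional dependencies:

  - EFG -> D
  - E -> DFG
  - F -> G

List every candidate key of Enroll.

Attribute E never appears on the right-hand side of any dependency, so E must belong to every candidate key.
{E}⁺ = {D, E, F, G}, which is all of the schema, so {E} is the only candidate key.

(E)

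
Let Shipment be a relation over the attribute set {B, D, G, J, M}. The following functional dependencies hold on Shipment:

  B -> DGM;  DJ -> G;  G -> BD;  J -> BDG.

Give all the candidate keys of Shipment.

(J)

{J}⁺: J→BDG adds B, D, G; B→DGM adds M → {B, D, G, J, M}.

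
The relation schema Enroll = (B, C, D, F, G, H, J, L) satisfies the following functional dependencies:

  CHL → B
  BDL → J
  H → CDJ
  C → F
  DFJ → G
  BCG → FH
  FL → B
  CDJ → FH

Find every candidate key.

{H, L}⁺: H→CDJ adds C, D, J; C→F adds F; DFJ→G adds G; FL→B adds B → {B, C, D, F, G, H, J, L}. Minimal: {L}⁺ = {L}; {H}⁺ = {C, D, F, G, H, J} — none reach the full schema.
{C, D, L}⁺: C→F adds F; FL→B adds B; BDL→J adds J; DFJ→G adds G; BCG→FH adds H → {B, C, D, F, G, H, J, L}. Minimal: {D, L}⁺ = {D, L}; {C, L}⁺ = {B, C, F, L}; {C, D}⁺ = {C, D, F} — none reach the full schema.
{C, G, L}⁺: C→F adds F; FL→B adds B; BCG→FH adds H; H→CDJ adds D, J → {B, C, D, F, G, H, J, L}. Minimal: {G, L}⁺ = {G, L}; {C, L}⁺ = {B, C, F, L}; {C, G}⁺ = {C, F, G} — none reach the full schema.
Any other superkey contains one of these as a subset, so there are no further candidate keys.

(H, L); (C, D, L); (C, G, L)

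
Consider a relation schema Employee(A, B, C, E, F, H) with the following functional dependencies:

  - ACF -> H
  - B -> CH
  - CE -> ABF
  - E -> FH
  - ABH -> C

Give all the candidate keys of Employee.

BE, CE

Attribute E never appears on the right-hand side of any dependency, so E must belong to every candidate key.
{E}⁺ = {E, F, H}, which is not all of the schema, so we must add further attributes.
{B, E}⁺: B→CH adds C, H; CE→ABF adds A, F → {A, B, C, E, F, H}.
{C, E}⁺: CE→ABF adds A, B, F; E→FH adds H → {A, B, C, E, F, H}.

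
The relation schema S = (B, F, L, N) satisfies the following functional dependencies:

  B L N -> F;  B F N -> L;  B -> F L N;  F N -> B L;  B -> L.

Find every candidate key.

(B), (F, N)

{B}⁺: B→FLN adds F, L, N → {B, F, L, N}.
{F, N}⁺: FN→BL adds B, L → {B, F, L, N}.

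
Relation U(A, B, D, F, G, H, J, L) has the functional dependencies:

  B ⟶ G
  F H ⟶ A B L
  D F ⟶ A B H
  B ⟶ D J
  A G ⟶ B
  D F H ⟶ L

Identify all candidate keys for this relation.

(B, F); (D, F); (F, H); (A, F, G)

{B, F}⁺: B→G adds G; B→DJ adds D, J; DF→ABH adds A, H; DFH→L adds L → {A, B, D, F, G, H, J, L}.
{D, F}⁺: DF→ABH adds A, B, H; B→DJ adds J; DFH→L adds L; B→G adds G → {A, B, D, F, G, H, J, L}.
{F, H}⁺: FH→ABL adds A, B, L; B→DJ adds D, J; B→G adds G → {A, B, D, F, G, H, J, L}.
{A, F, G}⁺: AG→B adds B; B→DJ adds D, J; DF→ABH adds H; DFH→L adds L → {A, B, D, F, G, H, J, L}.
Any other superkey contains one of these as a subset, so there are no further candidate keys.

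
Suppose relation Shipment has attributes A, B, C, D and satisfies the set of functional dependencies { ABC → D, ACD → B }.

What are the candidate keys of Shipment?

(A, B, C); (A, C, D)

Attributes A, C never appear on any right-hand side, so every candidate key must contain {A, C}.
{A, C}⁺ = {A, C}, which is not all of the schema, so we must add further attributes.
{A, B, C}⁺: ABC→D adds D → {A, B, C, D}. Minimal: {B, C}⁺ = {B, C}; {A, C}⁺ = {A, C}; {A, B}⁺ = {A, B} — none reach the full schema.
{A, C, D}⁺: ACD→B adds B → {A, B, C, D}. Minimal: {C, D}⁺ = {C, D}; {A, D}⁺ = {A, D}; {A, C}⁺ = {A, C} — none reach the full schema.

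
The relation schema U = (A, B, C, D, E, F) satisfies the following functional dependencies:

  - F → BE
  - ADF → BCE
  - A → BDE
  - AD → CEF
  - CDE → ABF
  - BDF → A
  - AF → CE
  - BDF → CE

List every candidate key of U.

(A), (D, F), (C, D, E)

{A}⁺: A→BDE adds B, D, E; AD→CEF adds C, F → {A, B, C, D, E, F}.
{D, F}⁺: F→BE adds B, E; BDF→A adds A; AF→CE adds C → {A, B, C, D, E, F}.
{C, D, E}⁺: CDE→ABF adds A, B, F → {A, B, C, D, E, F}.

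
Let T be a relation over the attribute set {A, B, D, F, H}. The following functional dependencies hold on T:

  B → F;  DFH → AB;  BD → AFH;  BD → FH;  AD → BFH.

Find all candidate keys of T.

AD, BD, DFH

{A, D}⁺: AD→BFH adds B, F, H → {A, B, D, F, H}. Minimal: {D}⁺ = {D}; {A}⁺ = {A} — none reach the full schema.
{B, D}⁺: B→F adds F; BD→AFH adds A, H → {A, B, D, F, H}. Minimal: {D}⁺ = {D}; {B}⁺ = {B, F} — none reach the full schema.
{D, F, H}⁺: DFH→AB adds A, B → {A, B, D, F, H}. Minimal: {F, H}⁺ = {F, H}; {D, H}⁺ = {D, H}; {D, F}⁺ = {D, F} — none reach the full schema.
Any other superkey contains one of these as a subset, so there are no further candidate keys.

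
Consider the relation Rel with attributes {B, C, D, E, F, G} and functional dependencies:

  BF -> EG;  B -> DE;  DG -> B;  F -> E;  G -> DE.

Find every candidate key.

{B, C, F}⁺: BF→EG adds E, G; B→DE adds D → {B, C, D, E, F, G}. Minimal: {C, F}⁺ = {C, E, F}; {B, F}⁺ = {B, D, E, F, G}; {B, C}⁺ = {B, C, D, E} — none reach the full schema.
{C, F, G}⁺: F→E adds E; G→DE adds D; DG→B adds B → {B, C, D, E, F, G}. Minimal: {F, G}⁺ = {B, D, E, F, G}; {C, G}⁺ = {B, C, D, E, G}; {C, F}⁺ = {C, E, F} — none reach the full schema.
Any other superkey contains one of these as a subset, so there are no further candidate keys.

{B, C, F}, {C, F, G}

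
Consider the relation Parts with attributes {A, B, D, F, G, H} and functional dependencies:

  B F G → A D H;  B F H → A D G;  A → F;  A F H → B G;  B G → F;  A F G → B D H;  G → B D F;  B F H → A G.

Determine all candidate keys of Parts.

(G), (A, H), (B, F, H)

{G}⁺: G→BDF adds B, D, F; BFG→ADH adds A, H → {A, B, D, F, G, H}.
{A, H}⁺: A→F adds F; AFH→BG adds B, G; AFG→BDH adds D → {A, B, D, F, G, H}.
{B, F, H}⁺: BFH→ADG adds A, D, G → {A, B, D, F, G, H}.
Any other superkey contains one of these as a subset, so there are no further candidate keys.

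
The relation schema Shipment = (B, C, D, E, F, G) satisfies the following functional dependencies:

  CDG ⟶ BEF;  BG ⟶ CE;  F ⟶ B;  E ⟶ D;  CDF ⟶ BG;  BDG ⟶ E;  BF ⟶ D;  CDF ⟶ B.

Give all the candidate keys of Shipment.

{B, G}, {C, F}, {F, G}, {C, D, G}, {C, E, G}

{B, G}⁺: BG→CE adds C, E; E→D adds D; CDG→BEF adds F → {B, C, D, E, F, G}. Minimal: {G}⁺ = {G}; {B}⁺ = {B} — none reach the full schema.
{C, F}⁺: F→B adds B; BF→D adds D; CDF→BG adds G; BDG→E adds E → {B, C, D, E, F, G}. Minimal: {F}⁺ = {B, D, F}; {C}⁺ = {C} — none reach the full schema.
{F, G}⁺: F→B adds B; BF→D adds D; BG→CE adds C, E → {B, C, D, E, F, G}. Minimal: {G}⁺ = {G}; {F}⁺ = {B, D, F} — none reach the full schema.
{C, D, G}⁺: CDG→BEF adds B, E, F → {B, C, D, E, F, G}. Minimal: {D, G}⁺ = {D, G}; {C, G}⁺ = {C, G}; {C, D}⁺ = {C, D} — none reach the full schema.
{C, E, G}⁺: E→D adds D; CDG→BEF adds B, F → {B, C, D, E, F, G}. Minimal: {E, G}⁺ = {D, E, G}; {C, G}⁺ = {C, G}; {C, E}⁺ = {C, D, E} — none reach the full schema.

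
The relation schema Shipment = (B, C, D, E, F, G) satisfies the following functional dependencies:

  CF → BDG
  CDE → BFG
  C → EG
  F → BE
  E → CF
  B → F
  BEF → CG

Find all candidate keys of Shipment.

{B}⁺: B→F adds F; F→BE adds E; E→CF adds C; BEF→CG adds G; CF→BDG adds D → {B, C, D, E, F, G}.
{C}⁺: C→EG adds E, G; E→CF adds F; CF→BDG adds B, D → {B, C, D, E, F, G}.
{E}⁺: E→CF adds C, F; CF→BDG adds B, D, G → {B, C, D, E, F, G}.
{F}⁺: F→BE adds B, E; E→CF adds C; BEF→CG adds G; CF→BDG adds D → {B, C, D, E, F, G}.
Any other superkey contains one of these as a subset, so there are no further candidate keys.

{B}, {C}, {E}, {F}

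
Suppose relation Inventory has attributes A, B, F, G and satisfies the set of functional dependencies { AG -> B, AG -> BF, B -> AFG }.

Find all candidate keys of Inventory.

{B}⁺: B→AFG adds A, F, G → {A, B, F, G}.
{A, G}⁺: AG→B adds B; AG→BF adds F → {A, B, F, G}.
Any other superkey contains one of these as a subset, so there are no further candidate keys.

{B}, {A, G}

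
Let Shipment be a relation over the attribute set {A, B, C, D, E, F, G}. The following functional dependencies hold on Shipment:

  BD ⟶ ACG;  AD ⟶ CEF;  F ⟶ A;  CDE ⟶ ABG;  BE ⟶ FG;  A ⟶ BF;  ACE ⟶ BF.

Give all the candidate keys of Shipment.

{A, D}, {B, D}, {D, F}, {C, D, E}

Attribute D never appears on the right-hand side of any dependency, so D must belong to every candidate key.
{D}⁺ = {D}, which is not all of the schema, so we must add further attributes.
{A, D}⁺: AD→CEF adds C, E, F; CDE→ABG adds B, G → {A, B, C, D, E, F, G}. Minimal: {D}⁺ = {D}; {A}⁺ = {A, B, F} — none reach the full schema.
{B, D}⁺: BD→ACG adds A, C, G; AD→CEF adds E, F → {A, B, C, D, E, F, G}. Minimal: {D}⁺ = {D}; {B}⁺ = {B} — none reach the full schema.
{D, F}⁺: F→A adds A; A→BF adds B; BD→ACG adds C, G; AD→CEF adds E → {A, B, C, D, E, F, G}. Minimal: {F}⁺ = {A, B, F}; {D}⁺ = {D} — none reach the full schema.
{C, D, E}⁺: CDE→ABG adds A, B, G; BE→FG adds F → {A, B, C, D, E, F, G}. Minimal: {D, E}⁺ = {D, E}; {C, E}⁺ = {C, E}; {C, D}⁺ = {C, D} — none reach the full schema.
Any other superkey contains one of these as a subset, so there are no further candidate keys.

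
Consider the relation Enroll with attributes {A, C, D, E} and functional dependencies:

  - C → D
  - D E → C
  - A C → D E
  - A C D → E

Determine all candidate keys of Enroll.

Attribute A never appears on the right-hand side of any dependency, so A must belong to every candidate key.
{A}⁺ = {A}, which is not all of the schema, so we must add further attributes.
{A, C}⁺: C→D adds D; AC→DE adds E → {A, C, D, E}. Minimal: {C}⁺ = {C, D}; {A}⁺ = {A} — none reach the full schema.
{A, D, E}⁺: DE→C adds C → {A, C, D, E}. Minimal: {D, E}⁺ = {C, D, E}; {A, E}⁺ = {A, E}; {A, D}⁺ = {A, D} — none reach the full schema.

AC, ADE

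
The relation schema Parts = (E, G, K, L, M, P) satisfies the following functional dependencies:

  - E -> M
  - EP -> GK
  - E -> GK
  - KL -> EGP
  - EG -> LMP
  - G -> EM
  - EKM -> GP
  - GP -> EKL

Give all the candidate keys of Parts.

{E}⁺: E→M adds M; E→GK adds G, K; EG→LMP adds L, P → {E, G, K, L, M, P}.
{G}⁺: G→EM adds E, M; E→GK adds K; EG→LMP adds L, P → {E, G, K, L, M, P}.
{K, L}⁺: KL→EGP adds E, G, P; EG→LMP adds M → {E, G, K, L, M, P}.
Any other superkey contains one of these as a subset, so there are no further candidate keys.

E; G; KL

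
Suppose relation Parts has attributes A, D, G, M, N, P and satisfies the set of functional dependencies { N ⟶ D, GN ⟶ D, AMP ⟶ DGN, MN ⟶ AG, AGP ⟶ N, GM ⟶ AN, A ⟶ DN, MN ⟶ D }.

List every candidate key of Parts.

{A, M, P}⁺: AMP→DGN adds D, G, N → {A, D, G, M, N, P}. Minimal: {M, P}⁺ = {M, P}; {A, P}⁺ = {A, D, N, P}; {A, M}⁺ = {A, D, G, M, N} — none reach the full schema.
{G, M, P}⁺: GM→AN adds A, N; A→DN adds D → {A, D, G, M, N, P}. Minimal: {M, P}⁺ = {M, P}; {G, P}⁺ = {G, P}; {G, M}⁺ = {A, D, G, M, N} — none reach the full schema.
{M, N, P}⁺: N→D adds D; MN→AG adds A, G → {A, D, G, M, N, P}. Minimal: {N, P}⁺ = {D, N, P}; {M, P}⁺ = {M, P}; {M, N}⁺ = {A, D, G, M, N} — none reach the full schema.

{A, M, P}, {G, M, P}, {M, N, P}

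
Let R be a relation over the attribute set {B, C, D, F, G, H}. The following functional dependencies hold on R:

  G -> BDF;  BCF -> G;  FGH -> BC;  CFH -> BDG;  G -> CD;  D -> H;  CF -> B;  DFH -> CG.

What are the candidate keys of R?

G, CF, DF

{G}⁺: G→BDF adds B, D, F; G→CD adds C; D→H adds H → {B, C, D, F, G, H}.
{C, F}⁺: CF→B adds B; BCF→G adds G; G→CD adds D; D→H adds H → {B, C, D, F, G, H}. Minimal: {F}⁺ = {F}; {C}⁺ = {C} — none reach the full schema.
{D, F}⁺: D→H adds H; DFH→CG adds C, G; G→BDF adds B → {B, C, D, F, G, H}. Minimal: {F}⁺ = {F}; {D}⁺ = {D, H} — none reach the full schema.
Any other superkey contains one of these as a subset, so there are no further candidate keys.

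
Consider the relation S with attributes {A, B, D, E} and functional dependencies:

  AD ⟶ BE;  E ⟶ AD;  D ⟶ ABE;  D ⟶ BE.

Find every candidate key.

D, E

{D}⁺: D→ABE adds A, B, E → {A, B, D, E}.
{E}⁺: E→AD adds A, D; D→ABE adds B → {A, B, D, E}.
Any other superkey contains one of these as a subset, so there are no further candidate keys.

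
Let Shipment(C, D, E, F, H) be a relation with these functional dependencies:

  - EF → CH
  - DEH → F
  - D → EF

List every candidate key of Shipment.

Attribute D never appears on the right-hand side of any dependency, so D must belong to every candidate key.
{D}⁺ = {C, D, E, F, H}, which is all of the schema, so {D} is the only candidate key.

D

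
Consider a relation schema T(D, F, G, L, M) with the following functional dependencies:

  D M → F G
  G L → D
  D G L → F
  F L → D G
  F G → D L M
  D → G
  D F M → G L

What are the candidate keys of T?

{D, F}⁺: D→G adds G; FG→DLM adds L, M → {D, F, G, L, M}. Minimal: {F}⁺ = {F}; {D}⁺ = {D, G} — none reach the full schema.
{D, L}⁺: D→G adds G; DGL→F adds F; FG→DLM adds M → {D, F, G, L, M}. Minimal: {L}⁺ = {L}; {D}⁺ = {D, G} — none reach the full schema.
{D, M}⁺: DM→FG adds F, G; FG→DLM adds L → {D, F, G, L, M}. Minimal: {M}⁺ = {M}; {D}⁺ = {D, G} — none reach the full schema.
{F, G}⁺: FG→DLM adds D, L, M → {D, F, G, L, M}. Minimal: {G}⁺ = {G}; {F}⁺ = {F} — none reach the full schema.
{F, L}⁺: FL→DG adds D, G; FG→DLM adds M → {D, F, G, L, M}. Minimal: {L}⁺ = {L}; {F}⁺ = {F} — none reach the full schema.
{G, L}⁺: GL→D adds D; DGL→F adds F; FG→DLM adds M → {D, F, G, L, M}. Minimal: {L}⁺ = {L}; {G}⁺ = {G} — none reach the full schema.

{D, F}; {D, L}; {D, M}; {F, G}; {F, L}; {G, L}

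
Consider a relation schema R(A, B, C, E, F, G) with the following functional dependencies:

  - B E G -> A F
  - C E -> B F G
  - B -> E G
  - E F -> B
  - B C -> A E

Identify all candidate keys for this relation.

Attribute C never appears on the right-hand side of any dependency, so C must belong to every candidate key.
{C}⁺ = {C}, which is not all of the schema, so we must add further attributes.
{B, C}⁺: B→EG adds E, G; BC→AE adds A; BEG→AF adds F → {A, B, C, E, F, G}. Minimal: {C}⁺ = {C}; {B}⁺ = {A, B, E, F, G} — none reach the full schema.
{C, E}⁺: CE→BFG adds B, F, G; BC→AE adds A → {A, B, C, E, F, G}. Minimal: {E}⁺ = {E}; {C}⁺ = {C} — none reach the full schema.
Any other superkey contains one of these as a subset, so there are no further candidate keys.

(B, C), (C, E)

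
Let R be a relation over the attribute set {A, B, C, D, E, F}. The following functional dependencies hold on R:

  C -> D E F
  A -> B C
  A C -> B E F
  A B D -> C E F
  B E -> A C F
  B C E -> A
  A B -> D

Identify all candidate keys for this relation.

{A}, {B, C}, {B, E}

{A}⁺: A→BC adds B, C; AC→BEF adds E, F; AB→D adds D → {A, B, C, D, E, F}.
{B, C}⁺: C→DEF adds D, E, F; BE→ACF adds A → {A, B, C, D, E, F}. Minimal: {C}⁺ = {C, D, E, F}; {B}⁺ = {B} — none reach the full schema.
{B, E}⁺: BE→ACF adds A, C, F; AB→D adds D → {A, B, C, D, E, F}. Minimal: {E}⁺ = {E}; {B}⁺ = {B} — none reach the full schema.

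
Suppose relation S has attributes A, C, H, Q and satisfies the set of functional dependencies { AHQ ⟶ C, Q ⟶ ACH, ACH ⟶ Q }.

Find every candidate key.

{Q}⁺: Q→ACH adds A, C, H → {A, C, H, Q}.
{A, C, H}⁺: ACH→Q adds Q → {A, C, H, Q}. Minimal: {C, H}⁺ = {C, H}; {A, H}⁺ = {A, H}; {A, C}⁺ = {A, C} — none reach the full schema.

Q, ACH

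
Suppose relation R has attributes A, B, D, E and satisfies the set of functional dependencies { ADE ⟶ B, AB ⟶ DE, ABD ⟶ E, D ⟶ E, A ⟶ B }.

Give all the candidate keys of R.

{A}

Attribute A never appears on the right-hand side of any dependency, so A must belong to every candidate key.
{A}⁺ = {A, B, D, E}, which is all of the schema, so {A} is the only candidate key.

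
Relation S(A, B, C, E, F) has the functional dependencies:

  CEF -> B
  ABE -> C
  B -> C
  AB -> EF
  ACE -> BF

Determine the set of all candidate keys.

Attribute A never appears on the right-hand side of any dependency, so A must belong to every candidate key.
{A}⁺ = {A}, which is not all of the schema, so we must add further attributes.
{A, B}⁺: B→C adds C; AB→EF adds E, F → {A, B, C, E, F}. Minimal: {B}⁺ = {B, C}; {A}⁺ = {A} — none reach the full schema.
{A, C, E}⁺: ACE→BF adds B, F → {A, B, C, E, F}. Minimal: {C, E}⁺ = {C, E}; {A, E}⁺ = {A, E}; {A, C}⁺ = {A, C} — none reach the full schema.

(A, B), (A, C, E)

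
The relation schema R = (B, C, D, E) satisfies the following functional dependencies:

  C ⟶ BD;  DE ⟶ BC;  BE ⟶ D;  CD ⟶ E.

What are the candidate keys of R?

{C}; {B, E}; {D, E}

{C}⁺: C→BD adds B, D; CD→E adds E → {B, C, D, E}.
{B, E}⁺: BE→D adds D; DE→BC adds C → {B, C, D, E}. Minimal: {E}⁺ = {E}; {B}⁺ = {B} — none reach the full schema.
{D, E}⁺: DE→BC adds B, C → {B, C, D, E}. Minimal: {E}⁺ = {E}; {D}⁺ = {D} — none reach the full schema.
Any other superkey contains one of these as a subset, so there are no further candidate keys.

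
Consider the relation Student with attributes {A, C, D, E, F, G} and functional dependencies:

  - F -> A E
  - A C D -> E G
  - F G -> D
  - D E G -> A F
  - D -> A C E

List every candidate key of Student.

{D}⁺: D→ACE adds A, C, E; ACD→EG adds G; DEG→AF adds F → {A, C, D, E, F, G}.
{F, G}⁺: F→AE adds A, E; FG→D adds D; D→ACE adds C → {A, C, D, E, F, G}. Minimal: {G}⁺ = {G}; {F}⁺ = {A, E, F} — none reach the full schema.

{D}, {F, G}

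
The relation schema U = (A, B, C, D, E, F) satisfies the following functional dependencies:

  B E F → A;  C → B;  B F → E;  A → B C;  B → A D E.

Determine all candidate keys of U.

(A, F), (B, F), (C, F)

Attribute F never appears on the right-hand side of any dependency, so F must belong to every candidate key.
{F}⁺ = {F}, which is not all of the schema, so we must add further attributes.
{A, F}⁺: A→BC adds B, C; B→ADE adds D, E → {A, B, C, D, E, F}. Minimal: {F}⁺ = {F}; {A}⁺ = {A, B, C, D, E} — none reach the full schema.
{B, F}⁺: BF→E adds E; B→ADE adds A, D; A→BC adds C → {A, B, C, D, E, F}. Minimal: {F}⁺ = {F}; {B}⁺ = {A, B, C, D, E} — none reach the full schema.
{C, F}⁺: C→B adds B; BF→E adds E; B→ADE adds A, D → {A, B, C, D, E, F}. Minimal: {F}⁺ = {F}; {C}⁺ = {A, B, C, D, E} — none reach the full schema.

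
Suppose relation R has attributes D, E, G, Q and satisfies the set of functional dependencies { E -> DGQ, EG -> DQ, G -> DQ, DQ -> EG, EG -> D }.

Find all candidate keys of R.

{E}⁺: E→DGQ adds D, G, Q → {D, E, G, Q}.
{G}⁺: G→DQ adds D, Q; DQ→EG adds E → {D, E, G, Q}.
{D, Q}⁺: DQ→EG adds E, G → {D, E, G, Q}. Minimal: {Q}⁺ = {Q}; {D}⁺ = {D} — none reach the full schema.
Any other superkey contains one of these as a subset, so there are no further candidate keys.

E, G, DQ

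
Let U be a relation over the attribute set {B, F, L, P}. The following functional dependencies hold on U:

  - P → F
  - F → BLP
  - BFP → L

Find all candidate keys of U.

F, P

{F}⁺: F→BLP adds B, L, P → {B, F, L, P}.
{P}⁺: P→F adds F; F→BLP adds B, L → {B, F, L, P}.
Any other superkey contains one of these as a subset, so there are no further candidate keys.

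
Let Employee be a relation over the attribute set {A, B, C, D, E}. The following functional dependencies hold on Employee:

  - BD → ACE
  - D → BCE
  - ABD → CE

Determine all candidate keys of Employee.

{D}

Attribute D never appears on the right-hand side of any dependency, so D must belong to every candidate key.
{D}⁺ = {A, B, C, D, E}, which is all of the schema, so {D} is the only candidate key.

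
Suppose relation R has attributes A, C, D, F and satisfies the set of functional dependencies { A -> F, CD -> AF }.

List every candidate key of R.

(C, D)

Attributes C, D never appear on any right-hand side, so every candidate key must contain {C, D}.
{C, D}⁺ = {A, C, D, F}, which is all of the schema, so {C, D} is the only candidate key.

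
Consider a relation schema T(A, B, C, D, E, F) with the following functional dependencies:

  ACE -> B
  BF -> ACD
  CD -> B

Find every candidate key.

Attributes E, F never appear on any right-hand side, so every candidate key must contain {E, F}.
{E, F}⁺ = {E, F}, which is not all of the schema, so we must add further attributes.
{B, E, F}⁺: BF→ACD adds A, C, D → {A, B, C, D, E, F}.
{A, C, E, F}⁺: ACE→B adds B; BF→ACD adds D → {A, B, C, D, E, F}.
{C, D, E, F}⁺: CD→B adds B; BF→ACD adds A → {A, B, C, D, E, F}.
Any other superkey contains one of these as a subset, so there are no further candidate keys.

{B, E, F}, {A, C, E, F}, {C, D, E, F}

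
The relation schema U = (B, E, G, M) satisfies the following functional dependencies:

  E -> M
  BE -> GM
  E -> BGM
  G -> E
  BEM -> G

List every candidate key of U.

{E}, {G}

{E}⁺: E→M adds M; E→BGM adds B, G → {B, E, G, M}.
{G}⁺: G→E adds E; E→M adds M; E→BGM adds B → {B, E, G, M}.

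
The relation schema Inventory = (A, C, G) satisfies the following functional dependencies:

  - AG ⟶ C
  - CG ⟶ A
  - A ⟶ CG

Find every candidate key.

(A); (C, G)

{A}⁺: A→CG adds C, G → {A, C, G}.
{C, G}⁺: CG→A adds A → {A, C, G}. Minimal: {G}⁺ = {G}; {C}⁺ = {C} — none reach the full schema.
Any other superkey contains one of these as a subset, so there are no further candidate keys.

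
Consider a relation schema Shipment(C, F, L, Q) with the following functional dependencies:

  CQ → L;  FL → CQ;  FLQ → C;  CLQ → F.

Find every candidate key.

{C, Q}⁺: CQ→L adds L; CLQ→F adds F → {C, F, L, Q}. Minimal: {Q}⁺ = {Q}; {C}⁺ = {C} — none reach the full schema.
{F, L}⁺: FL→CQ adds C, Q → {C, F, L, Q}. Minimal: {L}⁺ = {L}; {F}⁺ = {F} — none reach the full schema.

(C, Q), (F, L)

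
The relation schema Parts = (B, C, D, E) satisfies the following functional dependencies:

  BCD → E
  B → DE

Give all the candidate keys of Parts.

{B, C}⁺: B→DE adds D, E → {B, C, D, E}.
No other minimal superkey exists.

(B, C)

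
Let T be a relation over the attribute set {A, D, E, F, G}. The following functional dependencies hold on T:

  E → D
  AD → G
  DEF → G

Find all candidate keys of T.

Attributes A, E, F never appear on any right-hand side, so every candidate key must contain {A, E, F}.
{A, E, F}⁺ = {A, D, E, F, G}, which is all of the schema, so {A, E, F} is the only candidate key.

AEF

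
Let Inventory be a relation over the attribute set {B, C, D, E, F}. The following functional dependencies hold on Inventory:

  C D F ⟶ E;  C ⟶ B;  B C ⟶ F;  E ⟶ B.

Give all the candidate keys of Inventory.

{C, D}

Attributes C, D never appear on any right-hand side, so every candidate key must contain {C, D}.
{C, D}⁺ = {B, C, D, E, F}, which is all of the schema, so {C, D} is the only candidate key.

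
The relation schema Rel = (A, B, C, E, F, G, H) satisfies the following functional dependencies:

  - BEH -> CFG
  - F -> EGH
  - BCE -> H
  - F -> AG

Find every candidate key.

(B, F), (B, C, E), (B, E, H)

Attribute B never appears on the right-hand side of any dependency, so B must belong to every candidate key.
{B}⁺ = {B}, which is not all of the schema, so we must add further attributes.
{B, F}⁺: F→EGH adds E, G, H; F→AG adds A; BEH→CFG adds C → {A, B, C, E, F, G, H}. Minimal: {F}⁺ = {A, E, F, G, H}; {B}⁺ = {B} — none reach the full schema.
{B, C, E}⁺: BCE→H adds H; BEH→CFG adds F, G; F→AG adds A → {A, B, C, E, F, G, H}. Minimal: {C, E}⁺ = {C, E}; {B, E}⁺ = {B, E}; {B, C}⁺ = {B, C} — none reach the full schema.
{B, E, H}⁺: BEH→CFG adds C, F, G; F→AG adds A → {A, B, C, E, F, G, H}. Minimal: {E, H}⁺ = {E, H}; {B, H}⁺ = {B, H}; {B, E}⁺ = {B, E} — none reach the full schema.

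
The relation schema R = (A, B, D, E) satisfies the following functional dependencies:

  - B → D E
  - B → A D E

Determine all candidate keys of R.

{B}

Attribute B never appears on the right-hand side of any dependency, so B must belong to every candidate key.
{B}⁺ = {A, B, D, E}, which is all of the schema, so {B} is the only candidate key.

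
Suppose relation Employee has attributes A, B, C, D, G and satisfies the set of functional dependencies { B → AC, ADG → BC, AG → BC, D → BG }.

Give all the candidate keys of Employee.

{D}

Attribute D never appears on the right-hand side of any dependency, so D must belong to every candidate key.
{D}⁺ = {A, B, C, D, G}, which is all of the schema, so {D} is the only candidate key.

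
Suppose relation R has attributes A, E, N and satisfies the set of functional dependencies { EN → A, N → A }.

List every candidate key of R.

EN

Attributes E, N never appear on any right-hand side, so every candidate key must contain {E, N}.
{E, N}⁺ = {A, E, N}, which is all of the schema, so {E, N} is the only candidate key.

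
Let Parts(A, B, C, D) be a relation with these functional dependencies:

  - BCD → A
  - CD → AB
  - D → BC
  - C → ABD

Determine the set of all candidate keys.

{C}; {D}

{C}⁺: C→ABD adds A, B, D → {A, B, C, D}.
{D}⁺: D→BC adds B, C; C→ABD adds A → {A, B, C, D}.
Any other superkey contains one of these as a subset, so there are no further candidate keys.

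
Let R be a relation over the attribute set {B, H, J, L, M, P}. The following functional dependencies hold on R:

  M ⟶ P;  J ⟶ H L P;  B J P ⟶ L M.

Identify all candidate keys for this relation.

{B, J}

Attributes B, J never appear on any right-hand side, so every candidate key must contain {B, J}.
{B, J}⁺ = {B, H, J, L, M, P}, which is all of the schema, so {B, J} is the only candidate key.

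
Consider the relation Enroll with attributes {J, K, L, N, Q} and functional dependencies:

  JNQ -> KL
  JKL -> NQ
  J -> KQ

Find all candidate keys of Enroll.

{J, L}; {J, N}

Attribute J never appears on the right-hand side of any dependency, so J must belong to every candidate key.
{J}⁺ = {J, K, Q}, which is not all of the schema, so we must add further attributes.
{J, L}⁺: J→KQ adds K, Q; JKL→NQ adds N → {J, K, L, N, Q}.
{J, N}⁺: J→KQ adds K, Q; JNQ→KL adds L → {J, K, L, N, Q}.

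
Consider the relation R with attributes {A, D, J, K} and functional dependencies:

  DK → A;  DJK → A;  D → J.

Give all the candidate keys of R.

{D, K}

Attributes D, K never appear on any right-hand side, so every candidate key must contain {D, K}.
{D, K}⁺ = {A, D, J, K}, which is all of the schema, so {D, K} is the only candidate key.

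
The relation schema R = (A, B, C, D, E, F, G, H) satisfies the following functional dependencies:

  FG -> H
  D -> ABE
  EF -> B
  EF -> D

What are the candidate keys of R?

Attributes C, F, G never appear on any right-hand side, so every candidate key must contain {C, F, G}.
{C, F, G}⁺ = {C, F, G, H}, which is not all of the schema, so we must add further attributes.
{C, D, F, G}⁺: FG→H adds H; D→ABE adds A, B, E → {A, B, C, D, E, F, G, H}.
{C, E, F, G}⁺: FG→H adds H; EF→B adds B; EF→D adds D; D→ABE adds A → {A, B, C, D, E, F, G, H}.
Any other superkey contains one of these as a subset, so there are no further candidate keys.

CDFG, CEFG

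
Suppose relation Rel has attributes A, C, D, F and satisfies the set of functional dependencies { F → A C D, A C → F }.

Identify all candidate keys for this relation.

{F}⁺: F→ACD adds A, C, D → {A, C, D, F}.
{A, C}⁺: AC→F adds F; F→ACD adds D → {A, C, D, F}. Minimal: {C}⁺ = {C}; {A}⁺ = {A} — none reach the full schema.
Any other superkey contains one of these as a subset, so there are no further candidate keys.

{F}; {A, C}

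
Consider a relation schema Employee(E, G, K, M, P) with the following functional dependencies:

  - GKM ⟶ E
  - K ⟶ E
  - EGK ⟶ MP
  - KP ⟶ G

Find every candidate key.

{G, K}; {K, P}

Attribute K never appears on the right-hand side of any dependency, so K must belong to every candidate key.
{K}⁺ = {E, K}, which is not all of the schema, so we must add further attributes.
{G, K}⁺: K→E adds E; EGK→MP adds M, P → {E, G, K, M, P}.
{K, P}⁺: K→E adds E; KP→G adds G; EGK→MP adds M → {E, G, K, M, P}.
Any other superkey contains one of these as a subset, so there are no further candidate keys.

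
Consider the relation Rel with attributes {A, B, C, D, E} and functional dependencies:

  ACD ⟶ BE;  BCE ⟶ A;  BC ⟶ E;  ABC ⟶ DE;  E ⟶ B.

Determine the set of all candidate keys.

BC; CE; ACD

Attribute C never appears on the right-hand side of any dependency, so C must belong to every candidate key.
{C}⁺ = {C}, which is not all of the schema, so we must add further attributes.
{B, C}⁺: BC→E adds E; BCE→A adds A; ABC→DE adds D → {A, B, C, D, E}. Minimal: {C}⁺ = {C}; {B}⁺ = {B} — none reach the full schema.
{C, E}⁺: E→B adds B; BCE→A adds A; ABC→DE adds D → {A, B, C, D, E}. Minimal: {E}⁺ = {B, E}; {C}⁺ = {C} — none reach the full schema.
{A, C, D}⁺: ACD→BE adds B, E → {A, B, C, D, E}. Minimal: {C, D}⁺ = {C, D}; {A, D}⁺ = {A, D}; {A, C}⁺ = {A, C} — none reach the full schema.
Any other superkey contains one of these as a subset, so there are no further candidate keys.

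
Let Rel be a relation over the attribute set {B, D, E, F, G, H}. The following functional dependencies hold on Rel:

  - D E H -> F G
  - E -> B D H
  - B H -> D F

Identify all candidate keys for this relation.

{E}

Attribute E never appears on the right-hand side of any dependency, so E must belong to every candidate key.
{E}⁺ = {B, D, E, F, G, H}, which is all of the schema, so {E} is the only candidate key.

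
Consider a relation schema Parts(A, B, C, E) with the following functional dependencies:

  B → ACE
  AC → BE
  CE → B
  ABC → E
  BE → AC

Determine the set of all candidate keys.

{B}⁺: B→ACE adds A, C, E → {A, B, C, E}.
{A, C}⁺: AC→BE adds B, E → {A, B, C, E}.
{C, E}⁺: CE→B adds B; BE→AC adds A → {A, B, C, E}.
Any other superkey contains one of these as a subset, so there are no further candidate keys.

(B); (A, C); (C, E)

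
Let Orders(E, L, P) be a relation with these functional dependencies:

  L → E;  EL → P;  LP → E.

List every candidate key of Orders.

Attribute L never appears on the right-hand side of any dependency, so L must belong to every candidate key.
{L}⁺ = {E, L, P}, which is all of the schema, so {L} is the only candidate key.

(L)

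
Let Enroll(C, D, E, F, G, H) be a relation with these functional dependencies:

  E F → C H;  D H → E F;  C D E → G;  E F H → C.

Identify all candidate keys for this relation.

DH, DEF

Attribute D never appears on the right-hand side of any dependency, so D must belong to every candidate key.
{D}⁺ = {D}, which is not all of the schema, so we must add further attributes.
{D, H}⁺: DH→EF adds E, F; EFH→C adds C; CDE→G adds G → {C, D, E, F, G, H}. Minimal: {H}⁺ = {H}; {D}⁺ = {D} — none reach the full schema.
{D, E, F}⁺: EF→CH adds C, H; CDE→G adds G → {C, D, E, F, G, H}. Minimal: {E, F}⁺ = {C, E, F, H}; {D, F}⁺ = {D, F}; {D, E}⁺ = {D, E} — none reach the full schema.
Any other superkey contains one of these as a subset, so there are no further candidate keys.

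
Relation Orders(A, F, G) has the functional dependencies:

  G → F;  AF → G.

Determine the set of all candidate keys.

{A, F}⁺: AF→G adds G → {A, F, G}. Minimal: {F}⁺ = {F}; {A}⁺ = {A} — none reach the full schema.
{A, G}⁺: G→F adds F → {A, F, G}. Minimal: {G}⁺ = {F, G}; {A}⁺ = {A} — none reach the full schema.
Any other superkey contains one of these as a subset, so there are no further candidate keys.

(A, F), (A, G)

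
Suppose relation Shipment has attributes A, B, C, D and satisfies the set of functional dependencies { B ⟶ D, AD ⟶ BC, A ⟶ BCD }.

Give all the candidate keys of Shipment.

(A)

Attribute A never appears on the right-hand side of any dependency, so A must belong to every candidate key.
{A}⁺ = {A, B, C, D}, which is all of the schema, so {A} is the only candidate key.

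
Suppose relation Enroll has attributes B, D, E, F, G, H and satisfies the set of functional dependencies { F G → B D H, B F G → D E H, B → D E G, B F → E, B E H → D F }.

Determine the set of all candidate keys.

{B, F}, {B, H}, {F, G}

{B, F}⁺: B→DEG adds D, E, G; FG→BDH adds H → {B, D, E, F, G, H}. Minimal: {F}⁺ = {F}; {B}⁺ = {B, D, E, G} — none reach the full schema.
{B, H}⁺: B→DEG adds D, E, G; BEH→DF adds F → {B, D, E, F, G, H}. Minimal: {H}⁺ = {H}; {B}⁺ = {B, D, E, G} — none reach the full schema.
{F, G}⁺: FG→BDH adds B, D, H; BFG→DEH adds E → {B, D, E, F, G, H}. Minimal: {G}⁺ = {G}; {F}⁺ = {F} — none reach the full schema.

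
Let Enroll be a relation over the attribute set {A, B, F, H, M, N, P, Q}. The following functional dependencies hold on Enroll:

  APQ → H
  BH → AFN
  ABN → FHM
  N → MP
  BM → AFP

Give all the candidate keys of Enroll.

{B, H, Q}, {B, M, Q}, {B, N, Q}, {A, B, P, Q}

Attributes B, Q never appear on any right-hand side, so every candidate key must contain {B, Q}.
{B, Q}⁺ = {B, Q}, which is not all of the schema, so we must add further attributes.
{B, H, Q}⁺: BH→AFN adds A, F, N; ABN→FHM adds M; N→MP adds P → {A, B, F, H, M, N, P, Q}. Minimal: {H, Q}⁺ = {H, Q}; {B, Q}⁺ = {B, Q}; {B, H}⁺ = {A, B, F, H, M, N, P} — none reach the full schema.
{B, M, Q}⁺: BM→AFP adds A, F, P; APQ→H adds H; BH→AFN adds N → {A, B, F, H, M, N, P, Q}. Minimal: {M, Q}⁺ = {M, Q}; {B, Q}⁺ = {B, Q}; {B, M}⁺ = {A, B, F, M, P} — none reach the full schema.
{B, N, Q}⁺: N→MP adds M, P; BM→AFP adds A, F; APQ→H adds H → {A, B, F, H, M, N, P, Q}. Minimal: {N, Q}⁺ = {M, N, P, Q}; {B, Q}⁺ = {B, Q}; {B, N}⁺ = {A, B, F, H, M, N, P} — none reach the full schema.
{A, B, P, Q}⁺: APQ→H adds H; BH→AFN adds F, N; ABN→FHM adds M → {A, B, F, H, M, N, P, Q}. Minimal: {B, P, Q}⁺ = {B, P, Q}; {A, P, Q}⁺ = {A, H, P, Q}; {A, B, Q}⁺ = {A, B, Q}; … — none reach the full schema.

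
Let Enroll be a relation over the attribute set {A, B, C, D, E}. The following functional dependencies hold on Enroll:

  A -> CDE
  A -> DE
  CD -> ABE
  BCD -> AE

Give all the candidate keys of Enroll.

{A}⁺: A→CDE adds C, D, E; CD→ABE adds B → {A, B, C, D, E}.
{C, D}⁺: CD→ABE adds A, B, E → {A, B, C, D, E}.

(A), (C, D)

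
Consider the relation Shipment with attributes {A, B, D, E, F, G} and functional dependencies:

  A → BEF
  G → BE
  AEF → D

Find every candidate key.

Attributes A, G never appear on any right-hand side, so every candidate key must contain {A, G}.
{A, G}⁺ = {A, B, D, E, F, G}, which is all of the schema, so {A, G} is the only candidate key.

AG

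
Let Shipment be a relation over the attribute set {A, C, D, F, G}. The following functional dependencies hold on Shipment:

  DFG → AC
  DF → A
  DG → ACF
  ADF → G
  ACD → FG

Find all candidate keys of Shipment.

DF, DG, ACD

Attribute D never appears on the right-hand side of any dependency, so D must belong to every candidate key.
{D}⁺ = {D}, which is not all of the schema, so we must add further attributes.
{D, F}⁺: DF→A adds A; ADF→G adds G; DFG→AC adds C → {A, C, D, F, G}. Minimal: {F}⁺ = {F}; {D}⁺ = {D} — none reach the full schema.
{D, G}⁺: DG→ACF adds A, C, F → {A, C, D, F, G}. Minimal: {G}⁺ = {G}; {D}⁺ = {D} — none reach the full schema.
{A, C, D}⁺: ACD→FG adds F, G → {A, C, D, F, G}. Minimal: {C, D}⁺ = {C, D}; {A, D}⁺ = {A, D}; {A, C}⁺ = {A, C} — none reach the full schema.
Any other superkey contains one of these as a subset, so there are no further candidate keys.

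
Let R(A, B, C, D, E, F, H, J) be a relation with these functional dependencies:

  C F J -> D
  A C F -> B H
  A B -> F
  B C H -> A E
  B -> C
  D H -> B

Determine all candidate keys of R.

{A, B, J}, {B, H, J}, {D, H, J}, {A, C, F, J}, {C, F, H, J}

Attribute J never appears on the right-hand side of any dependency, so J must belong to every candidate key.
{J}⁺ = {J}, which is not all of the schema, so we must add further attributes.
{A, B, J}⁺: AB→F adds F; B→C adds C; CFJ→D adds D; ACF→BH adds H; BCH→AE adds E → {A, B, C, D, E, F, H, J}. Minimal: {B, J}⁺ = {B, C, J}; {A, J}⁺ = {A, J}; {A, B}⁺ = {A, B, C, E, F, H} — none reach the full schema.
{B, H, J}⁺: B→C adds C; BCH→AE adds A, E; AB→F adds F; CFJ→D adds D → {A, B, C, D, E, F, H, J}. Minimal: {H, J}⁺ = {H, J}; {B, J}⁺ = {B, C, J}; {B, H}⁺ = {A, B, C, E, F, H} — none reach the full schema.
{D, H, J}⁺: DH→B adds B; B→C adds C; BCH→AE adds A, E; AB→F adds F → {A, B, C, D, E, F, H, J}. Minimal: {H, J}⁺ = {H, J}; {D, J}⁺ = {D, J}; {D, H}⁺ = {A, B, C, D, E, F, H} — none reach the full schema.
{A, C, F, J}⁺: CFJ→D adds D; ACF→BH adds B, H; BCH→AE adds E → {A, B, C, D, E, F, H, J}. Minimal: {C, F, J}⁺ = {C, D, F, J}; {A, F, J}⁺ = {A, F, J}; {A, C, J}⁺ = {A, C, J}; … — none reach the full schema.
{C, F, H, J}⁺: CFJ→D adds D; DH→B adds B; BCH→AE adds A, E → {A, B, C, D, E, F, H, J}. Minimal: {F, H, J}⁺ = {F, H, J}; {C, H, J}⁺ = {C, H, J}; {C, F, J}⁺ = {C, D, F, J}; … — none reach the full schema.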